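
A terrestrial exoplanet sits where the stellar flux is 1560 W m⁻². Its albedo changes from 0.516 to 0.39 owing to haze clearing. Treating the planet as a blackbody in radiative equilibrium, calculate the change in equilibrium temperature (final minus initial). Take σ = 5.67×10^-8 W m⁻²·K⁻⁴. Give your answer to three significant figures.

14.3 kelvin

With α = 0.516, T₁ = 240.2 K.
With α = 0.39, T₂ = 254.5 K.
Change: 254.5 − 240.2 = 14.30 K.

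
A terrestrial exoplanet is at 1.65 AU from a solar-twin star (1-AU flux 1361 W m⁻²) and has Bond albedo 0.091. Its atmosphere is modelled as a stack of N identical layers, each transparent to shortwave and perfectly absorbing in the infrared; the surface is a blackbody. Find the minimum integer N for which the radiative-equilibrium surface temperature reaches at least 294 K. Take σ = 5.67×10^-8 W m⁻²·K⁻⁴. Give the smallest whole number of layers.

By the inverse-square law, S = 1361/1.65² = 499.9 W m⁻².
Top-of-atmosphere balance: σT_e⁴ = S(1−α)/4 = 113.6 W m⁻² → T_e = 211.6 K.
Since T_s⁴ = (N+1)T_e⁴, we need N ≥ (T_s/T_e)⁴ − 1 = 2.729.
Rounding up, N = 3.

3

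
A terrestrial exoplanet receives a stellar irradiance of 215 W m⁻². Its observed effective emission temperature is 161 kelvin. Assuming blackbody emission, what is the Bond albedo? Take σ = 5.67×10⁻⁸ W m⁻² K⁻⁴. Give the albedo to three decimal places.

0.291

Rearranging the radiative balance, α = 1 − 4σT⁴/S.
σT⁴ = 38.10 W m⁻², so 4σT⁴ = 152.4 W m⁻².
Hence α = 1 − 152.4/215.0 = 0.2912.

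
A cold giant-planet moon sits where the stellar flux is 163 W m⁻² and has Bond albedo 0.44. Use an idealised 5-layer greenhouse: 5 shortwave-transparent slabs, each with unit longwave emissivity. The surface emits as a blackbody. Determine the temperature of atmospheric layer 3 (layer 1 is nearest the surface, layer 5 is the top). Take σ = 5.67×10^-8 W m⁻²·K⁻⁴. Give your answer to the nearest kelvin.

186 K

Top-of-atmosphere balance: σT_e⁴ = S(1−α)/4 = 22.82 W m⁻² → T_e = 141.6 K.
In the N-layer model, layer k (counted from the surface) has T_k = (N+1−k)^(1/4)·T_e.
T_3 = (3)^(1/4)·141.6 = 186.4 K.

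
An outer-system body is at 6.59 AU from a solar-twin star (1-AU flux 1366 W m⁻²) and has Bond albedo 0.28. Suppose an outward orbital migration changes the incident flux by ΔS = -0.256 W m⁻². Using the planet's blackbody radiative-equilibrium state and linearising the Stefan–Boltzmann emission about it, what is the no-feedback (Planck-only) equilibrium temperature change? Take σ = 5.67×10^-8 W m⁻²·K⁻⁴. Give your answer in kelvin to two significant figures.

-0.20 K

Irradiance scales as 1/d², so S = 1366 W m⁻² × (1/6.59)² = 31.45 W m⁻².
Reference equilibrium: T_e = [S(1−α)/(4σ)]^(1/4) = 99.96 K.
ΔF = Δ[S(1−α)]/4 = (1−0.28)·-0.256/4 = -0.04608 W m⁻².
Linearising σT⁴ gives d(σT⁴)/dT = 4σT_e³ = 0.2266 W m⁻² per K.
So ΔT₀ = -0.04608/0.2266 = -0.203 K.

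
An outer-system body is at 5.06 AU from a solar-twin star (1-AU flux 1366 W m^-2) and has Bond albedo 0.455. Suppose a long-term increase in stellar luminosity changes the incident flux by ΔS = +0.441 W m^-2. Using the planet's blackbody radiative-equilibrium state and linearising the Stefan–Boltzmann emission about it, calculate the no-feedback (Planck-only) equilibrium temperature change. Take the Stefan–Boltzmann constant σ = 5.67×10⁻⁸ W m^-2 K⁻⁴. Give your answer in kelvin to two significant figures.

0.22 K

Irradiance scales as 1/d², so S = 1366 W m^-2 × (1/5.06)² = 53.35 W m^-2.
The baseline emission temperature is T_e = 106.4 K.
TOA radiative forcing: ΔF = (1−α)ΔS/4 = 0.545·(+0.441)/4 = 0.06009 W m^-2.
Planck response: λ_P = 4σT_e³ = 4·5.67×10⁻⁸·(106.4)³ = 0.2733 W m^-2/K.
Hence the no-feedback warming is ΔF/(4σT_e³) = 0.220 K.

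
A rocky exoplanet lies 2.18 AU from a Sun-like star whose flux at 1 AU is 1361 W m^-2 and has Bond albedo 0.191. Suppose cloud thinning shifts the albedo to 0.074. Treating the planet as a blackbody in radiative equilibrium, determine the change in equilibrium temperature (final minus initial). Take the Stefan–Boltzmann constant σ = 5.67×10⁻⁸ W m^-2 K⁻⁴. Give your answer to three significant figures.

6.14 K

Flux at the orbit: S = 1361/(2.18)² = 286.4 W m^-2.
With α = 0.191, T₁ = 178.8 K.
With α = 0.074, T₂ = 184.9 K.
ΔT = T₂ − T₁ = 6.140 K.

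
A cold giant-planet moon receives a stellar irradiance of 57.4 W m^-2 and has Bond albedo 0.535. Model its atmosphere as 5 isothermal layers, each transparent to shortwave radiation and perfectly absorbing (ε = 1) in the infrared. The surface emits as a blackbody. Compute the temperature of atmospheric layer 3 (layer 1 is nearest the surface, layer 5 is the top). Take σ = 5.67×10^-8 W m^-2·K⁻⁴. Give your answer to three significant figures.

OLR = S(1−α)/4 = 6.673 W m^-2; the top layer radiates at T_e = 104.2 K.
Each opaque layer satisfies 2T_j⁴ = T_{j−1}⁴ + T_{j+1}⁴, giving T_k⁴ = (N+1−k)T_e⁴.
With k = 3: T_3 = (5+1−3)^¼·104.2 K = 137.1 K.

137 K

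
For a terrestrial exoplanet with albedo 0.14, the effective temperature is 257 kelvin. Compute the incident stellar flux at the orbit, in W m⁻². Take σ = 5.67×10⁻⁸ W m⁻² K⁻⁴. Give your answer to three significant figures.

1150 W m⁻²

From S(1−α)/4 = σT⁴: S = 4σT⁴/(1−α).
σT⁴ = 5.67×10⁻⁸·(257)⁴ = 247.4 W m⁻².
So S = 4×247.4/(1−0.14) = 1150 W m⁻².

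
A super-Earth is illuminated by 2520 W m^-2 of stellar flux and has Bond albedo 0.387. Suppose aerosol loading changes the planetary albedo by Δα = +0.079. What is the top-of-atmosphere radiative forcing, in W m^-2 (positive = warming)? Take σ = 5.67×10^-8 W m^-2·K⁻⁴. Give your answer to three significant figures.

TOA radiative forcing: ΔF = −S·Δα/4 = −2520·(+0.079)/4 = -49.77 W m^-2.

-49.8 W m^-2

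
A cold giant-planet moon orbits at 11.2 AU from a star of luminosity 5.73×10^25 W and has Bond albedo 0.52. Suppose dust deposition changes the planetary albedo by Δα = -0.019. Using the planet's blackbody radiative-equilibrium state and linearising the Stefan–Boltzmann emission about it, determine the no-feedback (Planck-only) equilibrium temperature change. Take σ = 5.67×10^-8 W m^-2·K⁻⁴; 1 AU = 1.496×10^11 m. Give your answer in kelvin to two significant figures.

d = 11.2 × 1.496×10^11 m = 1.676×10^12 m.
S = L/(4πd²) = 1.624 W m^-2.
Unperturbed T_e = [1.624·(1−0.52)/(4σ)]^¼ = 43.06 K.
The change in absorbed flux is Δ[S(1−α)/4] = −SΔα/4 = 0.007715 W m^-2.
Linearising σT⁴ gives d(σT⁴)/dT = 4σT_e³ = 0.01811 W m^-2 per K.
ΔT₀ = ΔF/λ_P = 0.007715/0.01811 = 0.426 K.

0.43 kelvin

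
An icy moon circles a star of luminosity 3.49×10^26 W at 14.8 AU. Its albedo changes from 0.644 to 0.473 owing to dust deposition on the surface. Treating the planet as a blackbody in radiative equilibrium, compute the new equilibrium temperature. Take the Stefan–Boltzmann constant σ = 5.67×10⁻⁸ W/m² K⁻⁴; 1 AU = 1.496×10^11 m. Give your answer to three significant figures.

Orbital distance: d = 14.8 AU = 2.214×10^12 m.
Flux at the orbit: S = L/(4πd²) = 3.49×10^26/(4π·(2.21×10^12)²) = 5.665 W/m².
With the new albedo, S(1−α₂)/4 = 0.7464 W/m², so T₂ = 60.24 K.

60.2 K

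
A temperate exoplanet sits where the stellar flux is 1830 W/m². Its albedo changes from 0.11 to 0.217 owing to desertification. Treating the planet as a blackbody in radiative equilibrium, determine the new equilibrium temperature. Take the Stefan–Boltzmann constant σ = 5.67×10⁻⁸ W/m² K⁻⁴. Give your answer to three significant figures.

282 kelvin

T₂ = [S(1−α₂)/(4σ)]^(1/4) = [1830·0.783/(4σ)]^(1/4) = 281.9 K.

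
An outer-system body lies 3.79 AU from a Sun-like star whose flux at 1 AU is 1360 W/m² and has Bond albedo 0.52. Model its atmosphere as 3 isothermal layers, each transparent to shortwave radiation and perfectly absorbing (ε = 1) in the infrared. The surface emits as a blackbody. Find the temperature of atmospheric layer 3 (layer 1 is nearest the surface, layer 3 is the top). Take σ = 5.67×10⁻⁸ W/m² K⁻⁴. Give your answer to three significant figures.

By the inverse-square law, S = 1360/3.79² = 94.68 W/m².
The effective emission temperature is T_e = [S(1−α)/(4σ)]^¼ = 119.0 K.
The net upward flux σT_e⁴ is constant between every pair of levels, so T_k⁴ = (N+1−k)T_e⁴.
T_3 = (1)^(1/4)·119.0 = 119.0 K.

119 K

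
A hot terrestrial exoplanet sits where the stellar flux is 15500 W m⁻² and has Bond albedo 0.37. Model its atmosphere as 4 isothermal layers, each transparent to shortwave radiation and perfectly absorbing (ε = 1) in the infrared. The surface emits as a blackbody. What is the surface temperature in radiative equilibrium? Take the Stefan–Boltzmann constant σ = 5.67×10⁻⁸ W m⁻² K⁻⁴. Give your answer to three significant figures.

681 K

Top-of-atmosphere balance: σT_e⁴ = S(1−α)/4 = 2441 W m⁻² → T_e = 455.5 K.
For an N-layer opaque stack, T_s⁴ = (N+1)T_e⁴, hence T_s = (5)^(1/4)×455.5 K = 681.2 K.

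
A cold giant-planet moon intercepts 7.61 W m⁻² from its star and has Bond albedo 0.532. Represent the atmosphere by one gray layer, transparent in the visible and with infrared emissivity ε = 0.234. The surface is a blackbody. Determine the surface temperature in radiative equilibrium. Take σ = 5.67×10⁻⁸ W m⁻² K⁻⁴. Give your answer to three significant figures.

64.9 K

The planet radiates to space at T_e = [S(1−α)/(4σ)]^(1/4) = 62.95 K.
For a single slab of emissivity ε, T_s⁴ = 2T_e⁴/(2−ε); thus T_s = 62.95·(1.133)^(1/4) = 64.94 K.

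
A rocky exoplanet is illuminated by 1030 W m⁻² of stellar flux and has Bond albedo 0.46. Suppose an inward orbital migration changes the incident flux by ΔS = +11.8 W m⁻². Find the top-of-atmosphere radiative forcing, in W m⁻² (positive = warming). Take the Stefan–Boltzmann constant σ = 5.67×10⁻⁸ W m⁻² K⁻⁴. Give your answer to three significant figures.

1.59 W m⁻²

TOA radiative forcing: ΔF = (1−α)ΔS/4 = 0.54·(+11.8)/4 = 1.593 W m⁻².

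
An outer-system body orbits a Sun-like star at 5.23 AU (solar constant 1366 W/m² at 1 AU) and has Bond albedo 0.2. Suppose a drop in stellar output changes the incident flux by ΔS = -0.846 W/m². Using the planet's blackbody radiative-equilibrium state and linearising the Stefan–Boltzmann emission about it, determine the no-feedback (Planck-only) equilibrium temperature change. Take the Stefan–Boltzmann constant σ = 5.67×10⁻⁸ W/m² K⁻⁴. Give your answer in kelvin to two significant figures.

-0.49 K

Irradiance scales as 1/d², so S = 1366 W/m² × (1/5.23)² = 49.94 W/m².
The baseline emission temperature is T_e = 115.2 K.
ΔF = Δ[S(1−α)]/4 = (1−0.2)·-0.846/4 = -0.1692 W/m².
The Planck feedback parameter is 4σT_e³ = 0.3468 W/m²/K.
Hence the no-feedback warming is ΔF/(4σT_e³) = -0.488 K.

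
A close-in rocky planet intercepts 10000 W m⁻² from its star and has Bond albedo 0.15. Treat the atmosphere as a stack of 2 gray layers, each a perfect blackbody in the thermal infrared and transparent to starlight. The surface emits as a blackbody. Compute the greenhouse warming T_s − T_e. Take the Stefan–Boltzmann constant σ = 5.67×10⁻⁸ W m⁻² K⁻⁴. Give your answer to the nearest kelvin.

Top-of-atmosphere balance: σT_e⁴ = S(1−α)/4 = 2125 W m⁻² → T_e = 440.0 K.
Surface: T_s = (3)^¼·T_e = 579.1 K.
So the greenhouse effect raises the surface by 579.1 − 440.0 = 139.1 K.

139 kelvin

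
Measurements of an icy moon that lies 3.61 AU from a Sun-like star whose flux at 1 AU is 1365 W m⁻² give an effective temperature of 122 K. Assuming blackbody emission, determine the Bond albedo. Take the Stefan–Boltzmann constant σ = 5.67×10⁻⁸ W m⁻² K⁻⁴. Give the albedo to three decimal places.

0.520

Irradiance scales as 1/d², so S = 1365 W m⁻² × (1/3.61)² = 104.7 W m⁻².
From σT⁴ = S(1−α)/4 we invert for α: 1−α = 4σT⁴/S.
σT⁴ = 12.56 W m⁻², so 4σT⁴ = 50.24 W m⁻².
Hence α = 1 − 50.24/104.7 = 0.5203.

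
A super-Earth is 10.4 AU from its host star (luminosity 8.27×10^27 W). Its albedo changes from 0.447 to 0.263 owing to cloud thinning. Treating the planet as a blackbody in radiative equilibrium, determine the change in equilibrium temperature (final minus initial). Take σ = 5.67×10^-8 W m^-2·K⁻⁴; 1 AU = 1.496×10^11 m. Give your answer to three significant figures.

11.9 K

d = 10.4 × 1.496×10^11 m = 1.556×10^12 m.
S = L/(4πd²) = 271.9 W m^-2.
With α = 0.447, T₁ = 160.5 K.
After:  T₂ = [271.9·0.737/(4σ)]^(1/4) = 172.4 K.
Change: 172.4 − 160.5 = 11.95 K.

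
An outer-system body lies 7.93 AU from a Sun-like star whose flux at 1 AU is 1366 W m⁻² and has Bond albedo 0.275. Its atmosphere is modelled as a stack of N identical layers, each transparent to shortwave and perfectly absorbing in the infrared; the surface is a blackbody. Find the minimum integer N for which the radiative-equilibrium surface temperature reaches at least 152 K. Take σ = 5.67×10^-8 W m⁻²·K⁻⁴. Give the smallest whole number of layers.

7

Flux at the orbit: S = 1366/(7.93)² = 21.72 W m⁻².
Top-of-atmosphere balance: σT_e⁴ = S(1−α)/4 = 3.937 W m⁻² → T_e = 91.29 K.
Need (N+1)T_e⁴ ≥ T_s⁴, i.e. N+1 ≥ (152/91.29)⁴ = 7.687.
The minimum whole number is N = 7.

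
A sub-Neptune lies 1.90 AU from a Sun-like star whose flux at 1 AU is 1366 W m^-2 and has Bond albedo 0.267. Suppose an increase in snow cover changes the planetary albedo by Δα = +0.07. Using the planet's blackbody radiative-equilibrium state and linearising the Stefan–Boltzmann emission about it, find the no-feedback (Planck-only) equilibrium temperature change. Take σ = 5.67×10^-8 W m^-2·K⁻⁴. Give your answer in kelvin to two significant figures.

-4.5 K

By the inverse-square law, S = 1366/1.90² = 378.4 W m^-2.
Reference equilibrium: T_e = [S(1−α)/(4σ)]^(1/4) = 187.0 K.
ΔF = −(S/4)Δα = −(378.4/4)×(+0.07) = -6.622 W m^-2.
The Planck feedback parameter is 4σT_e³ = 1.483 W m^-2/K.
So ΔT₀ = -6.622/1.483 = -4.46 K.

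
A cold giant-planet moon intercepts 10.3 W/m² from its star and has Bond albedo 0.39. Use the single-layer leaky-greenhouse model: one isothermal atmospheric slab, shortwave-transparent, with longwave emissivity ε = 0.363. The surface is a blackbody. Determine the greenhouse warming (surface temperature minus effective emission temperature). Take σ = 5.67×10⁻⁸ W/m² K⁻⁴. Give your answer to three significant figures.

At the top of the atmosphere, σT_e⁴ = S(1−α)/4 = 1.571 W/m², giving T_e = 72.55 K.
Surface balance with a leaky layer gives σT_s⁴ = σT_e⁴·2/(2−ε), so T_s = T_e·[2/(2−0.363)]^(1/4) = 76.27 K.
Greenhouse warming: T_s − T_e = 3.725 K.

3.73 K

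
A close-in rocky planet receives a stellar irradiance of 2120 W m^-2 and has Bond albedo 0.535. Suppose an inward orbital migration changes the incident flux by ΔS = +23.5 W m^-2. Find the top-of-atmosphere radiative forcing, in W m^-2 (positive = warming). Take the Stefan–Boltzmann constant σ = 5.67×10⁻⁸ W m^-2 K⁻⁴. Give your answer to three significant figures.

2.73 W m^-2

TOA radiative forcing: ΔF = (1−α)ΔS/4 = 0.465·(+23.5)/4 = 2.732 W m^-2.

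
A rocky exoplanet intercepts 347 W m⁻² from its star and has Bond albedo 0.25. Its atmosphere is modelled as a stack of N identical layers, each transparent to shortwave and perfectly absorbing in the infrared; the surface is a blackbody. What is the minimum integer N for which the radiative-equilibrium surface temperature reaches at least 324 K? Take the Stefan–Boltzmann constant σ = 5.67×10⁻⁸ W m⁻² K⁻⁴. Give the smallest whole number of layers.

The effective emission temperature is T_e = [S(1−α)/(4σ)]^¼ = 184.1 K.
Need (N+1)T_e⁴ ≥ T_s⁴, i.e. N+1 ≥ (324/184.1)⁴ = 9.604.
So N ≥ 8.604; the smallest integer is N = 9.

9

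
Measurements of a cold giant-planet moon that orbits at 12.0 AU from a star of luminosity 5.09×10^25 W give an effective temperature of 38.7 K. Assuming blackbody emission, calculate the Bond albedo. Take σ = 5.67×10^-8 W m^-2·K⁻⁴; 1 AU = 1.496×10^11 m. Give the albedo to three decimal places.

0.595

d = 12.0 × 1.496×10^11 m = 1.795×10^12 m.
Flux at the orbit: S = L/(4πd²) = 5.09×10^25/(4π·(1.80×10^12)²) = 1.257 W m^-2.
Rearranging the radiative balance, α = 1 − 4σT⁴/S.
4σT⁴ = 4·5.67×10⁻⁸·(38.7)⁴ = 0.5087 W m^-2.
1−α = 0.5087/1.257 = 0.4048, so α = 0.5952.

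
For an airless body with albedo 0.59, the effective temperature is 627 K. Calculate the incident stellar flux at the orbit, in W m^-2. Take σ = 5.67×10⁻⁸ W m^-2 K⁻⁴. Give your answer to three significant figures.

Invert the energy balance for S: S = 4σT⁴/(1−α).
The emitted flux is σT⁴ = 8763 W m^-2.
S = 4·8763/0.41 = 85490 W m^-2.

85500 W m^-2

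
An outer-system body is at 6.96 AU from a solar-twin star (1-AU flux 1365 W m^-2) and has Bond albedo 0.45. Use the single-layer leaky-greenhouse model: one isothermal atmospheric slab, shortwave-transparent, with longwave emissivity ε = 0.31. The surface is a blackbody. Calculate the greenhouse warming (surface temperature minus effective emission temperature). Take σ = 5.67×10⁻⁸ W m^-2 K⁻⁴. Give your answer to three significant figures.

3.91 K

Irradiance scales as 1/d², so S = 1365 W m^-2 × (1/6.96)² = 28.18 W m^-2.
Effective emission temperature (TOA balance): σT_e⁴ = S(1−α)/4 = 3.875 W m^-2 → T_e = 90.92 K.
Surface balance with a leaky layer gives σT_s⁴ = σT_e⁴·2/(2−ε), so T_s = T_e·[2/(2−0.31)]^(1/4) = 94.83 K.
Greenhouse warming: T_s − T_e = 3.910 K.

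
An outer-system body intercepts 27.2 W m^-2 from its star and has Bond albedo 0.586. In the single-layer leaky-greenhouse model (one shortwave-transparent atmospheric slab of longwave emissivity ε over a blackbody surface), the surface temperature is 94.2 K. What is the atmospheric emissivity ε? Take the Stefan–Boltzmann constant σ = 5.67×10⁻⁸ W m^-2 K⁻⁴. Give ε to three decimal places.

0.739

First, T_e = [27.20·(1−0.586)/(4σ)]^(1/4) = 83.94 K.
T_s⁴ = T_e⁴·2/(2−ε) → ε = 2 − 2(T_e/T_s)⁴ = 2 − 2·(83.94/94.2)⁴ = 0.7389.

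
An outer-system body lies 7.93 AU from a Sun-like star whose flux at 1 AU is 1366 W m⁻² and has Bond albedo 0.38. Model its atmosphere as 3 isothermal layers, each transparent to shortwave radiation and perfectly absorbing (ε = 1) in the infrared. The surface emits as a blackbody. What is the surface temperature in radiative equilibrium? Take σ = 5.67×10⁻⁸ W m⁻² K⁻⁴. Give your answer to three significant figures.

124 K

Flux at the orbit: S = 1366/(7.93)² = 21.72 W m⁻².
Top-of-atmosphere balance: σT_e⁴ = S(1−α)/4 = 3.367 W m⁻² → T_e = 87.78 K.
For an N-layer opaque stack, T_s⁴ = (N+1)T_e⁴, hence T_s = (4)^(1/4)×87.78 K = 124.1 K.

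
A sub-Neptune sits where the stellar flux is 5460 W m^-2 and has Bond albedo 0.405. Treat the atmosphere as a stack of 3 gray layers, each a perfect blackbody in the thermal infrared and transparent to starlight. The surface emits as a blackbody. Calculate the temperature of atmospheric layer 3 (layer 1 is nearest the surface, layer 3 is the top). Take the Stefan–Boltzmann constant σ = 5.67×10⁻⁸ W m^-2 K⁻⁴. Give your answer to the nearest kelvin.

346 kelvin

OLR = S(1−α)/4 = 812.2 W m^-2; the top layer radiates at T_e = 346.0 K.
In the N-layer model, layer k (counted from the surface) has T_k = (N+1−k)^(1/4)·T_e.
T_3 = (1)^(1/4)·346.0 = 346.0 K.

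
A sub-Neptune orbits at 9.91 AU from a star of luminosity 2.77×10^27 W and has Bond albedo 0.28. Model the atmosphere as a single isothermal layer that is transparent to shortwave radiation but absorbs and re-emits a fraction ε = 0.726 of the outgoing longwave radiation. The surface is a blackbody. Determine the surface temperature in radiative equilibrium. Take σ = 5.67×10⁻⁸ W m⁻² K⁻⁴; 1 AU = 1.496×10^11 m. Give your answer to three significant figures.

Orbital distance: d = 9.91 AU = 1.483×10^12 m.
Spreading L over a sphere of radius d: S = 2.77×10^27/(4π·1.48×10^12²) = 100.3 W m⁻².
The planet radiates to space at T_e = [S(1−α)/(4σ)]^(1/4) = 133.6 K.
The surface balance (absorbed SW + ε·downward IR = σT_s⁴) with T_a⁴ = T_s⁴/2 reduces to T_s = T_e·[2/(2−ε)]^¼ = 149.5 K.

150 K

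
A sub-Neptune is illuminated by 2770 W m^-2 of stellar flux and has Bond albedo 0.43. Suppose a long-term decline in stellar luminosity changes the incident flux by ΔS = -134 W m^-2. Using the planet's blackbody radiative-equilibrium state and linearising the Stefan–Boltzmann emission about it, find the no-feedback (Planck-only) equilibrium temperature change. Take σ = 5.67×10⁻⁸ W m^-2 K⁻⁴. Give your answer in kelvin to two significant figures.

-3.5 kelvin

Unperturbed T_e = [2770·(1−0.43)/(4σ)]^¼ = 288.9 K.
Only a fraction (1−α) is absorbed and it's spread over 4πR², so ΔF = (1−α)ΔS/4 = -19.10 W m^-2.
The Planck feedback parameter is 4σT_e³ = 5.466 W m^-2/K.
Hence the no-feedback warming is ΔF/(4σT_e³) = -3.49 K.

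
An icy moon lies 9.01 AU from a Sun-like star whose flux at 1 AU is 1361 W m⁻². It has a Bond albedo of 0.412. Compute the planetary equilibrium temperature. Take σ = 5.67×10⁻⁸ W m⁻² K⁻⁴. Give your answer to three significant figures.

Flux at the orbit: S = 1361/(9.01)² = 16.77 W m⁻².
Averaging over the sphere, the absorbed flux is S(1−α)/4 = 2.464 W m⁻².
Balancing against σT⁴: T = (2.464/5.67×10⁻⁸)^(1/4) = 81.20 K.

81.2 K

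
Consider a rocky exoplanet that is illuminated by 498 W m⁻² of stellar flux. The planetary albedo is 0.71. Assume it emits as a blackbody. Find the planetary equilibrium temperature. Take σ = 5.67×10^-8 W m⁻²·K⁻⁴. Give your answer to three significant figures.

159 kelvin

Absorbed flux (global mean): S(1−α)/4 = 498.0·0.29/4 = 36.11 W m⁻².
Balancing against σT⁴: T = (36.11/5.67×10⁻⁸)^(1/4) = 158.9 K.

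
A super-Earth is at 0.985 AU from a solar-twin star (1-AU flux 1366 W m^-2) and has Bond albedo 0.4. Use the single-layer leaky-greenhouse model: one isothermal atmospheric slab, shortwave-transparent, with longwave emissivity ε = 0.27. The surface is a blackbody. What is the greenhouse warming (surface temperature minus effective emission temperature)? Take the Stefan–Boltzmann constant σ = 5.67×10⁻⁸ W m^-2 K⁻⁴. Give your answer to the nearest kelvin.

Flux at the orbit: S = 1366/(0.985)² = 1408 W m^-2.
The planet radiates to space at T_e = [S(1−α)/(4σ)]^(1/4) = 247.0 K.
For a single slab of emissivity ε, T_s⁴ = 2T_e⁴/(2−ε); thus T_s = 247.0·(1.156)^(1/4) = 256.2 K.
Greenhouse warming: T_s − T_e = 9.121 K.

9 kelvin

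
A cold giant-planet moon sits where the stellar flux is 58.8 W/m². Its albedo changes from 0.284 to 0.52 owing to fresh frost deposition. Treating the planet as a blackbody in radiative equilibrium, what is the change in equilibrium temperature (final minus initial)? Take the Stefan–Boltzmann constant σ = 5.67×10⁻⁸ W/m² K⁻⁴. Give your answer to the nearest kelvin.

With α = 0.284, T₁ = 116.7 K.
Final:   T₂ = [S(1−0.52)/(4σ)]^(1/4) = 105.6 K.
Change: 105.6 − 116.7 = -11.11 K.

-11 kelvin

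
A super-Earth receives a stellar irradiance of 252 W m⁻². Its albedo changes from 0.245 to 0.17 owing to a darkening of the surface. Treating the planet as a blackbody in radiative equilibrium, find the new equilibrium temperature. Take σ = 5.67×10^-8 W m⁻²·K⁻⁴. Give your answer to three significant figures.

174 kelvin

With the new albedo, S(1−α₂)/4 = 52.29 W m⁻², so T₂ = 174.3 K.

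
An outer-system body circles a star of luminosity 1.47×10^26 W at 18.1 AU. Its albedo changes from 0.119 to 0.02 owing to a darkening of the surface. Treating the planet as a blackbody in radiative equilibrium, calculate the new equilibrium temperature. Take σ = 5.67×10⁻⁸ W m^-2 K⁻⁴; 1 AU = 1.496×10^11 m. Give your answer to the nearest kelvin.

51 K

d = 18.1 × 1.496×10^11 m = 2.708×10^12 m.
S = L/(4πd²) = 1.595 W m^-2.
T₂ = [S(1−α₂)/(4σ)]^(1/4) = [1.595·0.98/(4σ)]^(1/4) = 51.24 K.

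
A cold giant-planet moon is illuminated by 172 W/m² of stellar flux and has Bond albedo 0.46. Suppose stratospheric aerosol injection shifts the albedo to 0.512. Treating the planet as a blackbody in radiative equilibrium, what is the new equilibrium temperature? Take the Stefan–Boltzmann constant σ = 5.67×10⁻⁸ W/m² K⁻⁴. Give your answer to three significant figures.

139 K

With the new albedo, S(1−α₂)/4 = 20.98 W/m², so T₂ = 138.7 K.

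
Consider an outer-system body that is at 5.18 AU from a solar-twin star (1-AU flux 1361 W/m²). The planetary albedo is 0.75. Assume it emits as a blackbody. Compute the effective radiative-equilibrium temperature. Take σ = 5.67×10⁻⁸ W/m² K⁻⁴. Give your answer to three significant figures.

Irradiance scales as 1/d², so S = 1361 W/m² × (1/5.18)² = 50.72 W/m².
Averaging over the sphere, the absorbed flux is S(1−α)/4 = 3.170 W/m².
In equilibrium σT⁴ equals this, so T = 86.47 K.

86.5 K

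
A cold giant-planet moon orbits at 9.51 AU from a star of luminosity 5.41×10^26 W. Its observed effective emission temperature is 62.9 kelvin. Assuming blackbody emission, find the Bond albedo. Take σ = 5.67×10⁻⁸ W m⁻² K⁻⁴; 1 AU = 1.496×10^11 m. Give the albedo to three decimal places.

Orbital distance: d = 9.51 AU = 1.423×10^12 m.
Spreading L over a sphere of radius d: S = 5.41×10^26/(4π·1.42×10^12²) = 21.27 W m⁻².
Energy balance: S(1−α)/4 = σT⁴, so 1−α = 4σT⁴/S.
σT⁴ = 0.8875 W m⁻², so 4σT⁴ = 3.550 W m⁻².
Hence α = 1 − 3.550/21.27 = 0.8331.

0.833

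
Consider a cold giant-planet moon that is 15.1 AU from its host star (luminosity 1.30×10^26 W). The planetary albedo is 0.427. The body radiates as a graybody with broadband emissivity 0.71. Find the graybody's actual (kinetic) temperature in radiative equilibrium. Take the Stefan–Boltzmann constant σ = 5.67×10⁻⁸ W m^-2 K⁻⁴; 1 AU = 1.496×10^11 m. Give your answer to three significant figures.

51.8 K

d = 15.1 × 1.496×10^11 m = 2.259×10^12 m.
S = L/(4πd²) = 2.027 W m^-2.
Averaging over the sphere, the absorbed flux is S(1−α)/4 = 0.2904 W m^-2.
Equating to εσT⁴ with ε = 0.71: T = (0.2904/0.71σ)^(1/4) = 51.83 K.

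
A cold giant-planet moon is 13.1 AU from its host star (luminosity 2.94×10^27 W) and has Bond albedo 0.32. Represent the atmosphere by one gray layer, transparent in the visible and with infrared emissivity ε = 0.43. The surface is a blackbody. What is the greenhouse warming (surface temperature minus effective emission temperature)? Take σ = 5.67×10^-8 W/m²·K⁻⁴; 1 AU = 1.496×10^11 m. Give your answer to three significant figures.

7.25 kelvin

Orbital distance: d = 13.1 AU = 1.960×10^12 m.
S = L/(4πd²) = 60.92 W/m².
Effective emission temperature (TOA balance): σT_e⁴ = S(1−α)/4 = 10.36 W/m² → T_e = 116.3 K.
Surface balance with a leaky layer gives σT_s⁴ = σT_e⁴·2/(2−ε), so T_s = T_e·[2/(2−0.43)]^(1/4) = 123.5 K.
Greenhouse warming: T_s − T_e = 7.253 K.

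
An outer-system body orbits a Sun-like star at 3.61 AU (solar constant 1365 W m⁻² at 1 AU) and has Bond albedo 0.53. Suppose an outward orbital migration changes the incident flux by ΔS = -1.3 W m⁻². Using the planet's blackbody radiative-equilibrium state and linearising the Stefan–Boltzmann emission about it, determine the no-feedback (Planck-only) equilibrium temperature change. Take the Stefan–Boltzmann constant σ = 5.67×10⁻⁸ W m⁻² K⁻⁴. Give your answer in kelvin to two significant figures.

By the inverse-square law, S = 1365/3.61² = 104.7 W m⁻².
The baseline emission temperature is T_e = 121.4 K.
ΔF = Δ[S(1−α)]/4 = (1−0.53)·-1.3/4 = -0.1527 W m⁻².
Planck response: λ_P = 4σT_e³ = 4·5.67×10⁻⁸·(121.4)³ = 0.4056 W m⁻²/K.
So ΔT₀ = -0.1527/0.4056 = -0.377 K.

-0.38 K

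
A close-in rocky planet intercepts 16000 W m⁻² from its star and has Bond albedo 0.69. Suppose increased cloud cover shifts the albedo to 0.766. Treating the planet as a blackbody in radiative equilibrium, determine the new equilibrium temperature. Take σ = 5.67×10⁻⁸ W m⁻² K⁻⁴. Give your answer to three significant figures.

358 K

With the new albedo, S(1−α₂)/4 = 936.0 W m⁻², so T₂ = 358.4 K.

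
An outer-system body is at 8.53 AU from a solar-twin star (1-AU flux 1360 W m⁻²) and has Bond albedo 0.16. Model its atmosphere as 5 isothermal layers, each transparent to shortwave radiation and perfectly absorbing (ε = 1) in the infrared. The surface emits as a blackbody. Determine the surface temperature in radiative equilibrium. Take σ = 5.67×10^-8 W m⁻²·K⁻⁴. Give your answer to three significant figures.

143 kelvin

Irradiance scales as 1/d², so S = 1360 W m⁻² × (1/8.53)² = 18.69 W m⁻².
OLR = S(1−α)/4 = 3.925 W m⁻²; the top layer radiates at T_e = 91.22 K.
Layer-by-layer balance gives σT_s⁴ = (N+1)σT_e⁴, so T_s = 6^¼·91.22 = 142.8 K.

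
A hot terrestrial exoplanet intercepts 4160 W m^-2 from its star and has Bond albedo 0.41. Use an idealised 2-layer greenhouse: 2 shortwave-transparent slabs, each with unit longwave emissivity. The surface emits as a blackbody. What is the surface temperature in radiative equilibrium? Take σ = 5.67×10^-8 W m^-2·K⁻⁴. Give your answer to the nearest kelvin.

424 kelvin

The effective emission temperature is T_e = [S(1−α)/(4σ)]^¼ = 322.5 K.
Layer-by-layer balance gives σT_s⁴ = (N+1)σT_e⁴, so T_s = 3^¼·322.5 = 424.5 K.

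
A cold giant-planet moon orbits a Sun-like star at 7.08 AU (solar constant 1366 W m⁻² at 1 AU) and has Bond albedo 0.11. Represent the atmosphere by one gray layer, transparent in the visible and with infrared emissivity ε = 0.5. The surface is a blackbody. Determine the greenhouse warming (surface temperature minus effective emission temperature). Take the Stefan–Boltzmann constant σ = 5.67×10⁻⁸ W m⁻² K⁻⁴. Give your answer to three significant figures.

7.58 kelvin

Flux at the orbit: S = 1366/(7.08)² = 27.25 W m⁻².
Effective emission temperature (TOA balance): σT_e⁴ = S(1−α)/4 = 6.063 W m⁻² → T_e = 101.7 K.
The surface balance (absorbed SW + ε·downward IR = σT_s⁴) with T_a⁴ = T_s⁴/2 reduces to T_s = T_e·[2/(2−ε)]^¼ = 109.3 K.
The atmosphere warms the surface by 7.583 K.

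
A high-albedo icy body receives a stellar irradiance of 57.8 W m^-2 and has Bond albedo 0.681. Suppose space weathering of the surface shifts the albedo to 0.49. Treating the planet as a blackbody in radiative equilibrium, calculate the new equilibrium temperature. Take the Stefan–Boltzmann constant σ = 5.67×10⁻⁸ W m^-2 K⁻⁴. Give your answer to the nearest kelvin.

With the new albedo, S(1−α₂)/4 = 7.369 W m^-2, so T₂ = 106.8 K.

107 K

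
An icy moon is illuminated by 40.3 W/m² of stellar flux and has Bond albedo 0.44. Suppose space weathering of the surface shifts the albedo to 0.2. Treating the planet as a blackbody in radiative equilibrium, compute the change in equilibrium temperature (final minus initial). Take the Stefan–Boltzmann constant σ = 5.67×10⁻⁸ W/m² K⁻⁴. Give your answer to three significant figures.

With α = 0.44, T₁ = 99.88 K.
With α = 0.2, T₂ = 109.2 K.
Change: 109.2 − 99.88 = 9.315 K.

9.31 kelvin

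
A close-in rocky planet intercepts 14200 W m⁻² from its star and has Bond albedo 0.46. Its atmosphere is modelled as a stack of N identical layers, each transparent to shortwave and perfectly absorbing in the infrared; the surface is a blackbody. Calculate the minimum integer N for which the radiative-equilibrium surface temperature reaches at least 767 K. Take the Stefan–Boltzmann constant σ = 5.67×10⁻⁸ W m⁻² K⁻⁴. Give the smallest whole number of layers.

10

The effective emission temperature is T_e = [S(1−α)/(4σ)]^¼ = 428.8 K.
T_s = (N+1)^(1/4)·T_e ≥ 767 K requires N+1 ≥ (T_s/T_e)⁴ = (767/428.8)⁴ = 10.236.
The minimum whole number is N = 10.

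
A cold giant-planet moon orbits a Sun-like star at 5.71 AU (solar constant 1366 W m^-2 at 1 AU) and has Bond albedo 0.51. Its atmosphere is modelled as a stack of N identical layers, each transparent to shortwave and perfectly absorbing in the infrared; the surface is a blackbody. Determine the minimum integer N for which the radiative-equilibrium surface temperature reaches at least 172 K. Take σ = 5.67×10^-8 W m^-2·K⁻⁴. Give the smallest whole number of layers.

By the inverse-square law, S = 1366/5.71² = 41.90 W m^-2.
The effective emission temperature is T_e = [S(1−α)/(4σ)]^¼ = 97.54 K.
Need (N+1)T_e⁴ ≥ T_s⁴, i.e. N+1 ≥ (172/97.54)⁴ = 9.669.
So N ≥ 8.669; the smallest integer is N = 9.

9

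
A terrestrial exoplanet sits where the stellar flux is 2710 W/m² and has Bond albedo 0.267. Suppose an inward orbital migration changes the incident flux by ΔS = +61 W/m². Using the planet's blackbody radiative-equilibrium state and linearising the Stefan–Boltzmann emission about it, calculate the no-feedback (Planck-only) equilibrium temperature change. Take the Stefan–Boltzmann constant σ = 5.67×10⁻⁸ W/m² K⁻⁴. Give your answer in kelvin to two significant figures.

1.7 kelvin

Reference equilibrium: T_e = [S(1−α)/(4σ)]^(1/4) = 305.9 K.
ΔF = Δ[S(1−α)]/4 = (1−0.267)·+61/4 = 11.18 W/m².
Planck response: λ_P = 4σT_e³ = 4·5.67×10⁻⁸·(305.9)³ = 6.493 W/m²/K.
Hence the no-feedback warming is ΔF/(4σT_e³) = 1.72 K.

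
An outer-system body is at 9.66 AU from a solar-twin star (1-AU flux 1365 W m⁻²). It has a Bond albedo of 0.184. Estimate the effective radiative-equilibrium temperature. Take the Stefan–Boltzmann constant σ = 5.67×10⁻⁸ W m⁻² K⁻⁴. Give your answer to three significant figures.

Flux at the orbit: S = 1365/(9.66)² = 14.63 W m⁻².
Absorbed flux (global mean): S(1−α)/4 = 14.63·0.816/4 = 2.984 W m⁻².
In equilibrium σT⁴ equals this, so T = 85.17 K.

85.2 kelvin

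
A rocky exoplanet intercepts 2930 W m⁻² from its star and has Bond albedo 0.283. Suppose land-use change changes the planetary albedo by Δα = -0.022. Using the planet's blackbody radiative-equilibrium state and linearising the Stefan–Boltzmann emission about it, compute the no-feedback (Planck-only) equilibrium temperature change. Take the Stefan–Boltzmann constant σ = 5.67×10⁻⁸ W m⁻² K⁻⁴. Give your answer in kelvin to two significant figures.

Reference equilibrium: T_e = [S(1−α)/(4σ)]^(1/4) = 310.2 K.
TOA radiative forcing: ΔF = −S·Δα/4 = −2930·(-0.022)/4 = 16.11 W m⁻².
Linearising σT⁴ gives d(σT⁴)/dT = 4σT_e³ = 6.772 W m⁻² per K.
Hence the no-feedback warming is ΔF/(4σT_e³) = 2.38 K.

2.4 K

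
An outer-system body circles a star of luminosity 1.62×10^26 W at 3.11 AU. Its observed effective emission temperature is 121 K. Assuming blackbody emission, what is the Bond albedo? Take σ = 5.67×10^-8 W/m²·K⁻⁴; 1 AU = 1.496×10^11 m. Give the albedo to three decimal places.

0.184

d = 3.11 × 1.496×10^11 m = 4.653×10^11 m.
Spreading L over a sphere of radius d: S = 1.62×10^26/(4π·4.65×10^11²) = 59.56 W/m².
Rearranging the radiative balance, α = 1 − 4σT⁴/S.
σT⁴ = 12.15 W/m², so 4σT⁴ = 48.62 W/m².
Hence α = 1 − 48.62/59.56 = 0.1837.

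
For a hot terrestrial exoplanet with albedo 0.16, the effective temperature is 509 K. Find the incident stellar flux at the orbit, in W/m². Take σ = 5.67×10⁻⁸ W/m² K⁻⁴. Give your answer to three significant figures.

Invert the energy balance for S: S = 4σT⁴/(1−α).
The emitted flux is σT⁴ = 3806 W/m².
So S = 4×3806/(1−0.16) = 18120 W/m².

18100 W/m²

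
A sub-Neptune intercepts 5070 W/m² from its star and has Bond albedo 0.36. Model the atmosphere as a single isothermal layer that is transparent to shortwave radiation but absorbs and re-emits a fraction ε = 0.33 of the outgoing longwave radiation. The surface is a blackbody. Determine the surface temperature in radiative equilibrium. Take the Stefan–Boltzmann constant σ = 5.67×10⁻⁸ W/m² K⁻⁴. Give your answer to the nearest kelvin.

At the top of the atmosphere, σT_e⁴ = S(1−α)/4 = 811.2 W/m², giving T_e = 345.8 K.
Surface balance with a leaky layer gives σT_s⁴ = σT_e⁴·2/(2−ε), so T_s = T_e·[2/(2−0.33)]^(1/4) = 361.8 K.

362 K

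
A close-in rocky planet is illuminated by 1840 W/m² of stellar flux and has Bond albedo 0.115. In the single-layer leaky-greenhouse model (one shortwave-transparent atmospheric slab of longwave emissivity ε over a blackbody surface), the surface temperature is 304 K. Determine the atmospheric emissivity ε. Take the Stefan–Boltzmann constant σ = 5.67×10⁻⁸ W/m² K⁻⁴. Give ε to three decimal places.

0.319

First, T_e = [1840·(1−0.115)/(4σ)]^(1/4) = 291.1 K.
Since (2−ε)/2 = (T_e/T_s)⁴ = 0.8407, ε = 0.3187.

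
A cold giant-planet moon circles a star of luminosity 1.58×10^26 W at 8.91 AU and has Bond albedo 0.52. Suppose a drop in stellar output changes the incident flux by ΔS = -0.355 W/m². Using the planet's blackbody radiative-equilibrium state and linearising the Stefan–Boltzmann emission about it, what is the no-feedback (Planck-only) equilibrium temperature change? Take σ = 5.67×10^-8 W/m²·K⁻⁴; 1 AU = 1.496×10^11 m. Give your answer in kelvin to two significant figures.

-0.78 kelvin

d = 8.91 × 1.496×10^11 m = 1.333×10^12 m.
Spreading L over a sphere of radius d: S = 1.58×10^26/(4π·1.33×10^12²) = 7.077 W/m².
Unperturbed T_e = [7.077·(1−0.52)/(4σ)]^¼ = 62.21 K.
Only a fraction (1−α) is absorbed and it's spread over 4πR², so ΔF = (1−α)ΔS/4 = -0.04260 W/m².
Linearising σT⁴ gives d(σT⁴)/dT = 4σT_e³ = 0.05460 W/m² per K.
ΔT₀ = ΔF/λ_P = -0.04260/0.05460 = -0.780 K.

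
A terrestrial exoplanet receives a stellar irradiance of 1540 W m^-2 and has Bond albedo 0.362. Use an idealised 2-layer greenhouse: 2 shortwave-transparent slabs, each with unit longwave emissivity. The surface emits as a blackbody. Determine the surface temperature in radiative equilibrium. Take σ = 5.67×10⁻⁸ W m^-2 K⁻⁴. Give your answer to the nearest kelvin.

OLR = S(1−α)/4 = 245.6 W m^-2; the top layer radiates at T_e = 256.6 K.
For an N-layer opaque stack, T_s⁴ = (N+1)T_e⁴, hence T_s = (3)^(1/4)×256.6 K = 337.6 K.

338 kelvin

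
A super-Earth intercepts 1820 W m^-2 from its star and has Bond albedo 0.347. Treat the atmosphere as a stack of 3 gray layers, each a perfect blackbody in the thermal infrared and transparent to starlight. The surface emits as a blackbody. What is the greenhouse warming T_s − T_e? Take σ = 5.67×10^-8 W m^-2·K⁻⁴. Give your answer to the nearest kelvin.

111 K

OLR = S(1−α)/4 = 297.1 W m^-2; the top layer radiates at T_e = 269.1 K.
T_s = (N+1)^(1/4)·T_e = 380.5 K.
Warming: T_s − T_e = 111.4 K.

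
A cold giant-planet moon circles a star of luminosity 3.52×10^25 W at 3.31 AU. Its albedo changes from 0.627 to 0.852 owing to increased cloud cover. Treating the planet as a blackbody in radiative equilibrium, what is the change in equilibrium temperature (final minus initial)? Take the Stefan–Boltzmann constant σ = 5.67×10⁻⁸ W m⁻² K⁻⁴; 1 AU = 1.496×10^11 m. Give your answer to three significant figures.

-13.6 K

Orbital distance: d = 3.31 AU = 4.952×10^11 m.
S = L/(4πd²) = 11.42 W m⁻².
Before: T₁ = [11.42·0.373/(4σ)]^(1/4) = 65.84 K.
After:  T₂ = [11.42·0.148/(4σ)]^(1/4) = 52.25 K.
ΔT = T₂ − T₁ = -13.58 K.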